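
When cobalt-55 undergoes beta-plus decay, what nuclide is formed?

Beta-plus decay: mass number changes by +0, atomic number by -1.
A: 55 = 55; Z: 27 − 1 = 26.
Z = 26 is iron, so the daughter is iron-55.

Fe-55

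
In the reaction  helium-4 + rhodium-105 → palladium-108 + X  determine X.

Conserve mass number: 4 + 105 = 108 + A, so A = 1.
Conserve atomic number: 2 + 45 = 46 + Z, so Z = 1.
A = 1 and Z = 1 is hydrogen-1 — a proton.

proton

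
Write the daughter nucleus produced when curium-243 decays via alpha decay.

Alpha decay: mass number changes by -4, atomic number by -2.
A: 243 − 4 = 239; Z: 96 − 2 = 94.
Z = 94 is plutonium, so the daughter is plutonium-239.

Pu-239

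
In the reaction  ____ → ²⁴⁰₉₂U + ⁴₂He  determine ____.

Conserve mass number: A = 240 + 4, so A = 244.
Conserve atomic number: Z = 92 + 2, so Z = 94.
Z = 94 is plutonium, so the species is ²⁴⁴₉₄Pu.

Pu-244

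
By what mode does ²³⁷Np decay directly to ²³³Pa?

alpha decay

ΔA = 233 − 237 = -4; ΔZ = 91 − 93 = -2.
A drops by 4 and Z drops by 2 — the signature of alpha emission.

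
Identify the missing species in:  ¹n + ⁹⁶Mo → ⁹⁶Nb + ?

Conserve mass number: 1 + 96 = 96 + A, so A = 1.
Conserve atomic number: 0 + 42 = 41 + Z, so Z = 1.
A = 1 and Z = 1 is ¹H — a proton.

proton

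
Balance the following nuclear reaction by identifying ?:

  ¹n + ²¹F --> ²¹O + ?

proton

Conserve mass number: 1 + 21 = 21 + A, so A = 1.
Conserve atomic number: 0 + 9 = 8 + Z, so Z = 1.
A = 1 and Z = 1 is ¹H — a proton.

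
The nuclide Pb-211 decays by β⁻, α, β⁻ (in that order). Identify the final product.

Start: (A, Z) = (211, 82).
After β⁻: (211, 83).
After α: (207, 81).
After β⁻: (207, 82).
Z = 82 is lead.

Pb-207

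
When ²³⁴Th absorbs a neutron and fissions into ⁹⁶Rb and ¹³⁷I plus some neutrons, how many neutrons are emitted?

2

Conserve mass number: 235 = 96 + 137 + k, so k = 235 − 233 = 2.
Check atomic number: 90 = 37 + 53 + 0 = 90. ✓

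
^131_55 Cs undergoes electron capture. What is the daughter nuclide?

Xe-131

Electron capture: mass number changes by +0, atomic number by -1.
A: 131 = 131; Z: 55 − 1 = 54.
Z = 54 is xenon, so the daughter is ^131_54 Xe.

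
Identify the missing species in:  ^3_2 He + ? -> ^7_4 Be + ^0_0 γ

Conserve mass number: 3 + A = 7 + 0, so A = 4.
Conserve atomic number: 2 + Z = 4 + 0, so Z = 2.
A = 4 and Z = 2 is ^4_2 He — an alpha particle.

alpha particle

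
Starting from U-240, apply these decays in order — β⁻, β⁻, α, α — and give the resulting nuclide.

Start: (A, Z) = (240, 92).
After β⁻: (240, 93).
After β⁻: (240, 94).
After α: (236, 92).
After α: (232, 90).
Z = 90 is thorium.

Th-232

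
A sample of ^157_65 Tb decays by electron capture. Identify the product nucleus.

Gd-157

Electron capture: mass number changes by +0, atomic number by -1.
A: 157 = 157; Z: 65 − 1 = 64.
Z = 64 is gadolinium, so the daughter is ^157_64 Gd.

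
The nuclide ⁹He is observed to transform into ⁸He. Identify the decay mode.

neutron emission

ΔA = 8 − 9 = -1; ΔZ = 2 − 2 = +0.
A drops by 1 with Z unchanged — a neutron was emitted.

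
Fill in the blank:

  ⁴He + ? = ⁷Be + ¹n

Conserve mass number: 4 + A = 7 + 1, so A = 4.
Conserve atomic number: 2 + Z = 4 + 0, so Z = 2.
A = 4 and Z = 2 is ⁴He — an alpha particle.

alpha particle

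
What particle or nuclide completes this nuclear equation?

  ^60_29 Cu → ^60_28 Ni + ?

Conserve mass number: 60 = 60 + A, so A = 0.
Conserve atomic number: 29 = 28 + Z, so Z = 1.
A = 0 and Z = 1 is ^0_1 e — a positron.

positron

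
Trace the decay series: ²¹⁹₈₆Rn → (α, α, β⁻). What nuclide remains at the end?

Bi-211

Start: (A, Z) = (219, 86).
After α: (215, 84).
After α: (211, 82).
After β⁻: (211, 83).
Z = 83 is bismuth.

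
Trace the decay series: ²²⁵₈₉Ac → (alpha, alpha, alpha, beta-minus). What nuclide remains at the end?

Po-213

Start: (A, Z) = (225, 89).
After α: (221, 87).
After α: (217, 85).
After α: (213, 83).
After β⁻: (213, 84).
Z = 84 is polonium.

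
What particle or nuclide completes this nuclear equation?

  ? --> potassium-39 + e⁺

Conserve mass number: A = 39 + 0, so A = 39.
Conserve atomic number: Z = 19 + 1, so Z = 20.
Z = 20 is calcium, so the species is calcium-39.

Ca-39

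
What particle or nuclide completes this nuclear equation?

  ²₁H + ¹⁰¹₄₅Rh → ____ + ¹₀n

Conserve mass number: 2 + 101 = A + 1, so A = 102.
Conserve atomic number: 1 + 45 = Z + 0, so Z = 46.
Z = 46 is palladium, so the species is ¹⁰²₄₆Pd.

Pd-102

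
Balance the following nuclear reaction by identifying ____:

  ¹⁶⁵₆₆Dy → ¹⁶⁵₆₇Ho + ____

beta-minus particle

Conserve mass number: 165 = 165 + A, so A = 0.
Conserve atomic number: 66 = 67 + Z, so Z = -1.
A = 0 and Z = -1 is ⁰₋₁e — a beta-minus particle.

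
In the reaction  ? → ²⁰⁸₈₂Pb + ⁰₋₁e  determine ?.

Conserve mass number: A = 208 + 0, so A = 208.
Conserve atomic number: Z = 82 − 1, so Z = 81.
Z = 81 is thallium, so the species is ²⁰⁸₈₁Tl.

Tl-208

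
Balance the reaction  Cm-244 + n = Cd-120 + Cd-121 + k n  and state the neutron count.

Conserve mass number: 245 = 120 + 121 + k, so k = 245 − 241 = 4.
Check atomic number: 96 = 48 + 48 + 0 = 96. ✓

4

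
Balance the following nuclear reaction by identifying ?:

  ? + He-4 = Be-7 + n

Conserve mass number: A + 4 = 7 + 1, so A = 4.
Conserve atomic number: Z + 2 = 4 + 0, so Z = 2.
A = 4 and Z = 2 is He-4 — an alpha particle.

alpha particle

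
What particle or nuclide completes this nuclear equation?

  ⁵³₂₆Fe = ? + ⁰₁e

Conserve mass number: 53 = A + 0, so A = 53.
Conserve atomic number: 26 = Z + 1, so Z = 25.
Z = 25 is manganese, so the species is ⁵³₂₅Mn.

Mn-53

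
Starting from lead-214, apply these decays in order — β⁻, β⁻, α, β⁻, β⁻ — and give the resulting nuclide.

Start: (A, Z) = (214, 82).
After β⁻: (214, 83).
After β⁻: (214, 84).
After α: (210, 82).
After β⁻: (210, 83).
After β⁻: (210, 84).
Z = 84 is polonium.

Po-210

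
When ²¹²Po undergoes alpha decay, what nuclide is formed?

Pb-208

Alpha decay: mass number changes by -4, atomic number by -2.
A: 212 − 4 = 208; Z: 84 − 2 = 82.
Z = 82 is lead, so the daughter is ²⁰⁸Pb.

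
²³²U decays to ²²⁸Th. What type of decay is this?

ΔA = 228 − 232 = -4; ΔZ = 90 − 92 = -2.
A drops by 4 and Z drops by 2 — the signature of alpha emission.

alpha decay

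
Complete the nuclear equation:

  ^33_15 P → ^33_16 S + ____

Conserve mass number: 33 = 33 + A, so A = 0.
Conserve atomic number: 15 = 16 + Z, so Z = -1.
A = 0 and Z = -1 is ^0_-1 e — a beta-minus particle.

beta-minus particle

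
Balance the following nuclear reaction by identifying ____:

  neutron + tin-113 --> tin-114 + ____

gamma ray

Conserve mass number: 1 + 113 = 114 + A, so A = 0.
Conserve atomic number: 0 + 50 = 50 + Z, so Z = 0.
A = 0 and Z = 0 is γ — a gamma ray.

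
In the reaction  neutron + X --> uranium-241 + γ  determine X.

U-240

Conserve mass number: 1 + A = 241 + 0, so A = 240.
Conserve atomic number: 0 + Z = 92 + 0, so Z = 92.
Z = 92 is uranium, so the species is uranium-240.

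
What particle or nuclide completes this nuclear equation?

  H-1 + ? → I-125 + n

Te-125

Conserve mass number: 1 + A = 125 + 1, so A = 125.
Conserve atomic number: 1 + Z = 53 + 0, so Z = 52.
Z = 52 is tellurium, so the species is Te-125.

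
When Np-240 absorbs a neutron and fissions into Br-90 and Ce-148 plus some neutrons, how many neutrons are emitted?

3

Conserve mass number: 241 = 90 + 148 + k, so k = 241 − 238 = 3.
Check atomic number: 93 = 35 + 58 + 0 = 93. ✓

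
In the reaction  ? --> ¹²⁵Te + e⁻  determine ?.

Conserve mass number: A = 125 + 0, so A = 125.
Conserve atomic number: Z = 52 − 1, so Z = 51.
Z = 51 is antimony, so the species is ¹²⁵Sb.

Sb-125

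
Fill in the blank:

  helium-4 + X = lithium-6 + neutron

triton

Conserve mass number: 4 + A = 6 + 1, so A = 3.
Conserve atomic number: 2 + Z = 3 + 0, so Z = 1.
A = 3 and Z = 1 is hydrogen-3 — a triton.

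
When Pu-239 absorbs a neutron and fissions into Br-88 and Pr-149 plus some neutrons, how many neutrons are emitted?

3

Conserve mass number: 240 = 88 + 149 + k, so k = 240 − 237 = 3.
Check atomic number: 94 = 35 + 59 + 0 = 94. ✓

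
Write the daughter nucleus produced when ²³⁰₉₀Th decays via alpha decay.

Alpha decay: mass number changes by -4, atomic number by -2.
A: 230 − 4 = 226; Z: 90 − 2 = 88.
Z = 88 is radium, so the daughter is ²²⁶₈₈Ra.

Ra-226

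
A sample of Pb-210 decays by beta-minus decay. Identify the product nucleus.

Bi-210

Beta-minus decay: mass number changes by +0, atomic number by +1.
A: 210 = 210; Z: 82 + 1 = 83.
Z = 83 is bismuth, so the daughter is Bi-210.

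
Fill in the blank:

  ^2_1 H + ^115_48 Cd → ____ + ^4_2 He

Ag-113

Conserve mass number: 2 + 115 = A + 4, so A = 113.
Conserve atomic number: 1 + 48 = Z + 2, so Z = 47.
Z = 47 is silver, so the species is ^113_47 Ag.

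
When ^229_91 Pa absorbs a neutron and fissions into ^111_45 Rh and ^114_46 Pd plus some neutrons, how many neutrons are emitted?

5

Conserve mass number: 230 = 111 + 114 + k, so k = 230 − 225 = 5.
Check atomic number: 91 = 45 + 46 + 0 = 91. ✓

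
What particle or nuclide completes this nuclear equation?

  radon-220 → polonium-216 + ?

Conserve mass number: 220 = 216 + A, so A = 4.
Conserve atomic number: 86 = 84 + Z, so Z = 2.
A = 4 and Z = 2 is helium-4 — an alpha particle.

alpha particle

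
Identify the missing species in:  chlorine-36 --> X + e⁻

Conserve mass number: 36 = A + 0, so A = 36.
Conserve atomic number: 17 = Z − 1, so Z = 18.
Z = 18 is argon, so the species is argon-36.

Ar-36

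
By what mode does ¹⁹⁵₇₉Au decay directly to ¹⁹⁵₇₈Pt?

ΔA = 195 − 195 = 0; ΔZ = 78 − 79 = -1.
A is unchanged and Z drops by 1 — a proton has become a neutron (β⁺ emission or electron capture).

beta-plus decay or electron capture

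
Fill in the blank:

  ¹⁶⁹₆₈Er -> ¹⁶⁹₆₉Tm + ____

Conserve mass number: 169 = 169 + A, so A = 0.
Conserve atomic number: 68 = 69 + Z, so Z = -1.
A = 0 and Z = -1 is ⁰₋₁e — a beta-minus particle.

beta-minus particle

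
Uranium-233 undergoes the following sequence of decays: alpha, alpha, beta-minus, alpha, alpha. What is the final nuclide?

At-217

Start: (A, Z) = (233, 92).
After α: (229, 90).
After α: (225, 88).
After β⁻: (225, 89).
After α: (221, 87).
After α: (217, 85).
Z = 85 is astatine.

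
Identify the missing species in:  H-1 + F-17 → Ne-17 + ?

neutron

Conserve mass number: 1 + 17 = 17 + A, so A = 1.
Conserve atomic number: 1 + 9 = 10 + Z, so Z = 0.
A = 1 and Z = 0 is n — a neutron.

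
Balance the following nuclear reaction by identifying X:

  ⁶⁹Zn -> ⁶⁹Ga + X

beta-minus particle

Conserve mass number: 69 = 69 + A, so A = 0.
Conserve atomic number: 30 = 31 + Z, so Z = -1.
A = 0 and Z = -1 is e⁻ — a beta-minus particle.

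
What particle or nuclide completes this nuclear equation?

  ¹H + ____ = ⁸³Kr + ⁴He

Conserve mass number: 1 + A = 83 + 4, so A = 86.
Conserve atomic number: 1 + Z = 36 + 2, so Z = 37.
Z = 37 is rubidium, so the species is ⁸⁶Rb.

Rb-86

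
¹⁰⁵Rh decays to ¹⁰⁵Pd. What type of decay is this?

beta-minus decay

ΔA = 105 − 105 = 0; ΔZ = 46 − 45 = +1.
A is unchanged and Z rises by 1 — a neutron has become a proton (β⁻ decay).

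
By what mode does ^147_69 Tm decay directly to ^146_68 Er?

proton emission

ΔA = 146 − 147 = -1; ΔZ = 68 − 69 = -1.
A drops by 1 and Z drops by 1 — a proton was emitted.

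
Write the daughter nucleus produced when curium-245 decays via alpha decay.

Alpha decay: mass number changes by -4, atomic number by -2.
A: 245 − 4 = 241; Z: 96 − 2 = 94.
Z = 94 is plutonium, so the daughter is plutonium-241.

Pu-241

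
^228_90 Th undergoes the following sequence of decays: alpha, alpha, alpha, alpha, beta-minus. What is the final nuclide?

Start: (A, Z) = (228, 90).
After α: (224, 88).
After α: (220, 86).
After α: (216, 84).
After α: (212, 82).
After β⁻: (212, 83).
Z = 83 is bismuth.

Bi-212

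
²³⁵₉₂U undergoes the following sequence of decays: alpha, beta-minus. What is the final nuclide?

Start: (A, Z) = (235, 92).
After α: (231, 90).
After β⁻: (231, 91).
Z = 91 is protactinium.

Pa-231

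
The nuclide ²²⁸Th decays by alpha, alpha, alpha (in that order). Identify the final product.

Po-216

Start: (A, Z) = (228, 90).
After α: (224, 88).
After α: (220, 86).
After α: (216, 84).
Z = 84 is polonium.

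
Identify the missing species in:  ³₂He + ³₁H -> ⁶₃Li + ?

gamma ray

Conserve mass number: 3 + 3 = 6 + A, so A = 0.
Conserve atomic number: 2 + 1 = 3 + Z, so Z = 0.
A = 0 and Z = 0 is ⁰₀γ — a gamma ray.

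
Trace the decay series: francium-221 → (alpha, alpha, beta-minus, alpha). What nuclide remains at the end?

Start: (A, Z) = (221, 87).
After α: (217, 85).
After α: (213, 83).
After β⁻: (213, 84).
After α: (209, 82).
Z = 82 is lead.

Pb-209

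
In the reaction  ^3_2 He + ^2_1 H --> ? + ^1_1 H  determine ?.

Conserve mass number: 3 + 2 = A + 1, so A = 4.
Conserve atomic number: 2 + 1 = Z + 1, so Z = 2.
A = 4 and Z = 2 is ^4_2 He — an alpha particle.

He-4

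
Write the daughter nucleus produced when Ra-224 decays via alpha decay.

Rn-220

Alpha decay: mass number changes by -4, atomic number by -2.
A: 224 − 4 = 220; Z: 88 − 2 = 86.
Z = 86 is radon, so the daughter is Rn-220.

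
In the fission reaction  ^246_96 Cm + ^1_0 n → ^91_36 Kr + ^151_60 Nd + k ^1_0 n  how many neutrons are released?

5

Conserve mass number: 247 = 91 + 151 + k, so k = 247 − 242 = 5.
Check atomic number: 96 = 36 + 60 + 0 = 96. ✓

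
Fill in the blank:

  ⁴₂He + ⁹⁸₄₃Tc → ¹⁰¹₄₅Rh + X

Conserve mass number: 4 + 98 = 101 + A, so A = 1.
Conserve atomic number: 2 + 43 = 45 + Z, so Z = 0.
A = 1 and Z = 0 is ¹₀n — a neutron.

neutron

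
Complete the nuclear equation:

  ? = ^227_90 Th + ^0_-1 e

Conserve mass number: A = 227 + 0, so A = 227.
Conserve atomic number: Z = 90 − 1, so Z = 89.
Z = 89 is actinium, so the species is ^227_89 Ac.

Ac-227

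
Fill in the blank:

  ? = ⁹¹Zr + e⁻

Y-91

Conserve mass number: A = 91 + 0, so A = 91.
Conserve atomic number: Z = 40 − 1, so Z = 39.
Z = 39 is yttrium, so the species is ⁹¹Y.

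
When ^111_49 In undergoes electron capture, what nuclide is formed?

Electron capture: mass number changes by +0, atomic number by -1.
A: 111 = 111; Z: 49 − 1 = 48.
Z = 48 is cadmium, so the daughter is ^111_48 Cd.

Cd-111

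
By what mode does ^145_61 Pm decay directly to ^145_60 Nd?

beta-plus decay or electron capture

ΔA = 145 − 145 = 0; ΔZ = 60 − 61 = -1.
A is unchanged and Z drops by 1 — a proton has become a neutron (β⁺ emission or electron capture).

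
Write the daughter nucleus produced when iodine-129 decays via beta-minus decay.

Xe-129

Beta-minus decay: mass number changes by +0, atomic number by +1.
A: 129 = 129; Z: 53 + 1 = 54.
Z = 54 is xenon, so the daughter is xenon-129.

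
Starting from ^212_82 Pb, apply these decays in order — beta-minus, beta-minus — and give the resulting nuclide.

Start: (A, Z) = (212, 82).
After β⁻: (212, 83).
After β⁻: (212, 84).
Z = 84 is polonium.

Po-212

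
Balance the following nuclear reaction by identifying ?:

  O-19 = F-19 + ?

beta-minus particle

Conserve mass number: 19 = 19 + A, so A = 0.
Conserve atomic number: 8 = 9 + Z, so Z = -1.
A = 0 and Z = -1 is e⁻ — a beta-minus particle.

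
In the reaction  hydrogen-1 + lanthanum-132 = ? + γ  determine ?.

Conserve mass number: 1 + 132 = A + 0, so A = 133.
Conserve atomic number: 1 + 57 = Z + 0, so Z = 58.
Z = 58 is cerium, so the species is cerium-133.

Ce-133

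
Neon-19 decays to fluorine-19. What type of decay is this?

beta-plus decay or electron capture

ΔA = 19 − 19 = 0; ΔZ = 9 − 10 = -1.
A is unchanged and Z drops by 1 — a proton has become a neutron (β⁺ emission or electron capture).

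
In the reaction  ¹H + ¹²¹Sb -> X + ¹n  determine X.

Te-121

Conserve mass number: 1 + 121 = A + 1, so A = 121.
Conserve atomic number: 1 + 51 = Z + 0, so Z = 52.
Z = 52 is tellurium, so the species is ¹²¹Te.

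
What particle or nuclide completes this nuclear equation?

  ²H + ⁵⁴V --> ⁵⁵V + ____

proton

Conserve mass number: 2 + 54 = 55 + A, so A = 1.
Conserve atomic number: 1 + 23 = 23 + Z, so Z = 1.
A = 1 and Z = 1 is ¹H — a proton.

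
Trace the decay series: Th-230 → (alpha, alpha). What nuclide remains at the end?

Start: (A, Z) = (230, 90).
After α: (226, 88).
After α: (222, 86).
Z = 86 is radon.

Rn-222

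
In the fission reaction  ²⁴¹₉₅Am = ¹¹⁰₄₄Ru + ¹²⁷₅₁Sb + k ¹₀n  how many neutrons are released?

Conserve mass number: 241 = 110 + 127 + k, so k = 241 − 237 = 4.
Check atomic number: 95 = 44 + 51 + 0 = 95. ✓

4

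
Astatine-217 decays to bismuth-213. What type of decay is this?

ΔA = 213 − 217 = -4; ΔZ = 83 − 85 = -2.
A drops by 4 and Z drops by 2 — the signature of alpha emission.

alpha decay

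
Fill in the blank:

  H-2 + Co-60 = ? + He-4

Fe-58

Conserve mass number: 2 + 60 = A + 4, so A = 58.
Conserve atomic number: 1 + 27 = Z + 2, so Z = 26.
Z = 26 is iron, so the species is Fe-58.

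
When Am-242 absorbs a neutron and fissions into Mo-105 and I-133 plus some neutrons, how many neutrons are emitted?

Conserve mass number: 243 = 105 + 133 + k, so k = 243 − 238 = 5.
Check atomic number: 95 = 42 + 53 + 0 = 95. ✓

5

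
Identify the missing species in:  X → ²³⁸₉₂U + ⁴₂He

Conserve mass number: A = 238 + 4, so A = 242.
Conserve atomic number: Z = 92 + 2, so Z = 94.
Z = 94 is plutonium, so the species is ²⁴²₉₄Pu.

Pu-242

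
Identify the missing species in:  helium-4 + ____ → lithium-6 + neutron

Conserve mass number: 4 + A = 6 + 1, so A = 3.
Conserve atomic number: 2 + Z = 3 + 0, so Z = 1.
A = 3 and Z = 1 is hydrogen-3 — a triton.

triton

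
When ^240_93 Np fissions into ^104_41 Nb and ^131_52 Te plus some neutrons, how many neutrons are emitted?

5

Conserve mass number: 240 = 104 + 131 + k, so k = 240 − 235 = 5.
Check atomic number: 93 = 41 + 52 + 0 = 93. ✓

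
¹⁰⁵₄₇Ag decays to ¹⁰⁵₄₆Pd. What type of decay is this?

beta-plus decay or electron capture

ΔA = 105 − 105 = 0; ΔZ = 46 − 47 = -1.
A is unchanged and Z drops by 1 — a proton has become a neutron (β⁺ emission or electron capture).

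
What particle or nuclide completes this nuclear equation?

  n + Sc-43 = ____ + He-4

Conserve mass number: 1 + 43 = A + 4, so A = 40.
Conserve atomic number: 0 + 21 = Z + 2, so Z = 19.
Z = 19 is potassium, so the species is K-40.

K-40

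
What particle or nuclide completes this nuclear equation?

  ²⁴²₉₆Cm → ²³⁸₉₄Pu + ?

alpha particle

Conserve mass number: 242 = 238 + A, so A = 4.
Conserve atomic number: 96 = 94 + Z, so Z = 2.
A = 4 and Z = 2 is ⁴₂He — an alpha particle.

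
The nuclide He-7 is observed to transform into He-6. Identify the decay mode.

neutron emission

ΔA = 6 − 7 = -1; ΔZ = 2 − 2 = +0.
A drops by 1 with Z unchanged — a neutron was emitted.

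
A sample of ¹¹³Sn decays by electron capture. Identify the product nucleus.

Electron capture: mass number changes by +0, atomic number by -1.
A: 113 = 113; Z: 50 − 1 = 49.
Z = 49 is indium, so the daughter is ¹¹³In.

In-113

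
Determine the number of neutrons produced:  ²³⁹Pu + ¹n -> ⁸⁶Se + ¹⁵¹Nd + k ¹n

3

Conserve mass number: 240 = 86 + 151 + k, so k = 240 − 237 = 3.
Check atomic number: 94 = 34 + 60 + 0 = 94. ✓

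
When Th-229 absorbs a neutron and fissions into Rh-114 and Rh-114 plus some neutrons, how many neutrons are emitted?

Conserve mass number: 230 = 114 + 114 + k, so k = 230 − 228 = 2.
Check atomic number: 90 = 45 + 45 + 0 = 90. ✓

2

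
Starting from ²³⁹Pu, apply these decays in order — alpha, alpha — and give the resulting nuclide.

Start: (A, Z) = (239, 94).
After α: (235, 92).
After α: (231, 90).
Z = 90 is thorium.

Th-231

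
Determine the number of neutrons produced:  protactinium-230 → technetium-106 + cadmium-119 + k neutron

5

Conserve mass number: 230 = 106 + 119 + k, so k = 230 − 225 = 5.
Check atomic number: 91 = 43 + 48 + 0 = 91. ✓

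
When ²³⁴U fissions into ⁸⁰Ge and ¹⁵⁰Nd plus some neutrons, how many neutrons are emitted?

Conserve mass number: 234 = 80 + 150 + k, so k = 234 − 230 = 4.
Check atomic number: 92 = 32 + 60 + 0 = 92. ✓

4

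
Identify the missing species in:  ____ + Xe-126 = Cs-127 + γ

Conserve mass number: A + 126 = 127 + 0, so A = 1.
Conserve atomic number: Z + 54 = 55 + 0, so Z = 1.
A = 1 and Z = 1 is H-1 — a proton.

proton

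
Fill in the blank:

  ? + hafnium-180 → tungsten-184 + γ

Conserve mass number: A + 180 = 184 + 0, so A = 4.
Conserve atomic number: Z + 72 = 74 + 0, so Z = 2.
A = 4 and Z = 2 is helium-4 — an alpha particle.

alpha particle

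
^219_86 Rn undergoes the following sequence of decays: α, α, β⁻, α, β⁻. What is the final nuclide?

Start: (A, Z) = (219, 86).
After α: (215, 84).
After α: (211, 82).
After β⁻: (211, 83).
After α: (207, 81).
After β⁻: (207, 82).
Z = 82 is lead.

Pb-207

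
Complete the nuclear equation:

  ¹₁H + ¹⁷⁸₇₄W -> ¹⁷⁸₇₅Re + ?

neutron

Conserve mass number: 1 + 178 = 178 + A, so A = 1.
Conserve atomic number: 1 + 74 = 75 + Z, so Z = 0.
A = 1 and Z = 0 is ¹₀n — a neutron.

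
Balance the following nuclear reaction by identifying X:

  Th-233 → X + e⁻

Pa-233

Conserve mass number: 233 = A + 0, so A = 233.
Conserve atomic number: 90 = Z − 1, so Z = 91.
Z = 91 is protactinium, so the species is Pa-233.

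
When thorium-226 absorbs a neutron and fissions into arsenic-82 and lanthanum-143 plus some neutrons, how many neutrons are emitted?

2

Conserve mass number: 227 = 82 + 143 + k, so k = 227 − 225 = 2.
Check atomic number: 90 = 33 + 57 + 0 = 90. ✓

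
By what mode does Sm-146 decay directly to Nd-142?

ΔA = 142 − 146 = -4; ΔZ = 60 − 62 = -2.
A drops by 4 and Z drops by 2 — the signature of alpha emission.

alpha decay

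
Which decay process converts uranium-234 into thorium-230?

alpha decay

ΔA = 230 − 234 = -4; ΔZ = 90 − 92 = -2.
A drops by 4 and Z drops by 2 — the signature of alpha emission.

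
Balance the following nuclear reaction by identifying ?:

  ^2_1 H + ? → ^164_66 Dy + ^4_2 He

Conserve mass number: 2 + A = 164 + 4, so A = 166.
Conserve atomic number: 1 + Z = 66 + 2, so Z = 67.
Z = 67 is holmium, so the species is ^166_67 Ho.

Ho-166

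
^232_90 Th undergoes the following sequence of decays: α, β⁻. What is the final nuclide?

Ac-228

Start: (A, Z) = (232, 90).
After α: (228, 88).
After β⁻: (228, 89).
Z = 89 is actinium.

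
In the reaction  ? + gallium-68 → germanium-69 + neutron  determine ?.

deuteron

Conserve mass number: A + 68 = 69 + 1, so A = 2.
Conserve atomic number: Z + 31 = 32 + 0, so Z = 1.
A = 2 and Z = 1 is hydrogen-2 — a deuteron.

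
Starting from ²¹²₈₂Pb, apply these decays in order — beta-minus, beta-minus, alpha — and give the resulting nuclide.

Pb-208

Start: (A, Z) = (212, 82).
After β⁻: (212, 83).
After β⁻: (212, 84).
After α: (208, 82).
Z = 82 is lead.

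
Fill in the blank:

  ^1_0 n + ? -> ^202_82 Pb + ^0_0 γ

Pb-201

Conserve mass number: 1 + A = 202 + 0, so A = 201.
Conserve atomic number: 0 + Z = 82 + 0, so Z = 82.
Z = 82 is lead, so the species is ^201_82 Pb.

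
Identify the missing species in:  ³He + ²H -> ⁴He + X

proton

Conserve mass number: 3 + 2 = 4 + A, so A = 1.
Conserve atomic number: 2 + 1 = 2 + Z, so Z = 1.
A = 1 and Z = 1 is ¹H — a proton.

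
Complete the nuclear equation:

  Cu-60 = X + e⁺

Conserve mass number: 60 = A + 0, so A = 60.
Conserve atomic number: 29 = Z + 1, so Z = 28.
Z = 28 is nickel, so the species is Ni-60.

Ni-60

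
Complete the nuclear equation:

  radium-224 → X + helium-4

Conserve mass number: 224 = A + 4, so A = 220.
Conserve atomic number: 88 = Z + 2, so Z = 86.
Z = 86 is radon, so the species is radon-220.

Rn-220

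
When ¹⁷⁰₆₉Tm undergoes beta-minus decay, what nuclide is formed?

Yb-170

Beta-minus decay: mass number changes by +0, atomic number by +1.
A: 170 = 170; Z: 69 + 1 = 70.
Z = 70 is ytterbium, so the daughter is ¹⁷⁰₇₀Yb.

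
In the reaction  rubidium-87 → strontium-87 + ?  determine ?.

Conserve mass number: 87 = 87 + A, so A = 0.
Conserve atomic number: 37 = 38 + Z, so Z = -1.
A = 0 and Z = -1 is e⁻ — a beta-minus particle.

beta-minus particle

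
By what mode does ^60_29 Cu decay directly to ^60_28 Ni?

beta-plus decay or electron capture

ΔA = 60 − 60 = 0; ΔZ = 28 − 29 = -1.
A is unchanged and Z drops by 1 — a proton has become a neutron (β⁺ emission or electron capture).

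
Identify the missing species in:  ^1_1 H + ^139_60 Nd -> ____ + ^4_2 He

Pr-136

Conserve mass number: 1 + 139 = A + 4, so A = 136.
Conserve atomic number: 1 + 60 = Z + 2, so Z = 59.
Z = 59 is praseodymium, so the species is ^136_59 Pr.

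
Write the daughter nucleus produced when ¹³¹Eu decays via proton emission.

Proton emission: mass number changes by -1, atomic number by -1.
A: 131 − 1 = 130; Z: 63 − 1 = 62.
Z = 62 is samarium, so the daughter is ¹³⁰Sm.

Sm-130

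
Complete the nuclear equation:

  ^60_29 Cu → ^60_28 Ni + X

Conserve mass number: 60 = 60 + A, so A = 0.
Conserve atomic number: 29 = 28 + Z, so Z = 1.
A = 0 and Z = 1 is ^0_1 e — a positron.

positron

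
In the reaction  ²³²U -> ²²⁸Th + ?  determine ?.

alpha particle

Conserve mass number: 232 = 228 + A, so A = 4.
Conserve atomic number: 92 = 90 + Z, so Z = 2.
A = 4 and Z = 2 is ⁴He — an alpha particle.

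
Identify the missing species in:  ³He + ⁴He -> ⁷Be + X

Conserve mass number: 3 + 4 = 7 + A, so A = 0.
Conserve atomic number: 2 + 2 = 4 + Z, so Z = 0.
A = 0 and Z = 0 is γ — a gamma ray.

gamma ray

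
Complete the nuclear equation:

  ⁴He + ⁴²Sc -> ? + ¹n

V-45

Conserve mass number: 4 + 42 = A + 1, so A = 45.
Conserve atomic number: 2 + 21 = Z + 0, so Z = 23.
Z = 23 is vanadium, so the species is ⁴⁵V.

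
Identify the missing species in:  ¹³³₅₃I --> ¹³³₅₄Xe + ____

Conserve mass number: 133 = 133 + A, so A = 0.
Conserve atomic number: 53 = 54 + Z, so Z = -1.
A = 0 and Z = -1 is ⁰₋₁e — a beta-minus particle.

beta-minus particle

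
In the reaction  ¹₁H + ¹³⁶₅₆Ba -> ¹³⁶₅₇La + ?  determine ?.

Conserve mass number: 1 + 136 = 136 + A, so A = 1.
Conserve atomic number: 1 + 56 = 57 + Z, so Z = 0.
A = 1 and Z = 0 is ¹₀n — a neutron.

neutron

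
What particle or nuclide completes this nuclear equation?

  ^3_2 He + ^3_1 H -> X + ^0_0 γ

Li-6

Conserve mass number: 3 + 3 = A + 0, so A = 6.
Conserve atomic number: 2 + 1 = Z + 0, so Z = 3.
Z = 3 is lithium, so the species is ^6_3 Li.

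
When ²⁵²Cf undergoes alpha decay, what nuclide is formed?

Cm-248

Alpha decay: mass number changes by -4, atomic number by -2.
A: 252 − 4 = 248; Z: 98 − 2 = 96.
Z = 96 is curium, so the daughter is ²⁴⁸Cm.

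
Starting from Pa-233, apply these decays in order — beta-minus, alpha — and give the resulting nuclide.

Start: (A, Z) = (233, 91).
After β⁻: (233, 92).
After α: (229, 90).
Z = 90 is thorium.

Th-229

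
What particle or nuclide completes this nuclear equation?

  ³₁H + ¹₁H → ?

Conserve mass number: 3 + 1 = A, so A = 4.
Conserve atomic number: 1 + 1 = Z, so Z = 2.
A = 4 and Z = 2 is ⁴₂He — an alpha particle.

He-4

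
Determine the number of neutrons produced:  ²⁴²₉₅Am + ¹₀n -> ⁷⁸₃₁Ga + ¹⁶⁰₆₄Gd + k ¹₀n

Conserve mass number: 243 = 78 + 160 + k, so k = 243 − 238 = 5.
Check atomic number: 95 = 31 + 64 + 0 = 95. ✓

5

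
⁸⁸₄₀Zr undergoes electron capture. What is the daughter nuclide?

Electron capture: mass number changes by +0, atomic number by -1.
A: 88 = 88; Z: 40 − 1 = 39.
Z = 39 is yttrium, so the daughter is ⁸⁸₃₉Y.

Y-88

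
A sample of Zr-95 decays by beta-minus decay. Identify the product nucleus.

Beta-minus decay: mass number changes by +0, atomic number by +1.
A: 95 = 95; Z: 40 + 1 = 41.
Z = 41 is niobium, so the daughter is Nb-95.

Nb-95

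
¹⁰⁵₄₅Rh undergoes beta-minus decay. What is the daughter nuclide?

Pd-105

Beta-minus decay: mass number changes by +0, atomic number by +1.
A: 105 = 105; Z: 45 + 1 = 46.
Z = 46 is palladium, so the daughter is ¹⁰⁵₄₆Pd.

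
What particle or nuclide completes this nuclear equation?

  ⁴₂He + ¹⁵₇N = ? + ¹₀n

F-18

Conserve mass number: 4 + 15 = A + 1, so A = 18.
Conserve atomic number: 2 + 7 = Z + 0, so Z = 9.
Z = 9 is fluorine, so the species is ¹⁸₉F.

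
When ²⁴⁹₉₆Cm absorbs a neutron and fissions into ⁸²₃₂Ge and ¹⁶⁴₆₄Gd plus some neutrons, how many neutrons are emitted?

Conserve mass number: 250 = 82 + 164 + k, so k = 250 − 246 = 4.
Check atomic number: 96 = 32 + 64 + 0 = 96. ✓

4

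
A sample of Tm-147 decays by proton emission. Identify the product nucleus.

Proton emission: mass number changes by -1, atomic number by -1.
A: 147 − 1 = 146; Z: 69 − 1 = 68.
Z = 68 is erbium, so the daughter is Er-146.

Er-146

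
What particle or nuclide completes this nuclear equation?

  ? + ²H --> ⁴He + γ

Conserve mass number: A + 2 = 4 + 0, so A = 2.
Conserve atomic number: Z + 1 = 2 + 0, so Z = 1.
A = 2 and Z = 1 is ²H — a deuteron.

deuteron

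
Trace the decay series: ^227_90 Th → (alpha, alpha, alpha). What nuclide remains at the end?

Po-215

Start: (A, Z) = (227, 90).
After α: (223, 88).
After α: (219, 86).
After α: (215, 84).
Z = 84 is polonium.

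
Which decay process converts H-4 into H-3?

ΔA = 3 − 4 = -1; ΔZ = 1 − 1 = +0.
A drops by 1 with Z unchanged — a neutron was emitted.

neutron emission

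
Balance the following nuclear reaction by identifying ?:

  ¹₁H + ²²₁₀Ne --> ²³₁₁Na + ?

Conserve mass number: 1 + 22 = 23 + A, so A = 0.
Conserve atomic number: 1 + 10 = 11 + Z, so Z = 0.
A = 0 and Z = 0 is ⁰₀γ — a gamma ray.

gamma ray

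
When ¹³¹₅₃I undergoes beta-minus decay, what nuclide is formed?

Xe-131

Beta-minus decay: mass number changes by +0, atomic number by +1.
A: 131 = 131; Z: 53 + 1 = 54.
Z = 54 is xenon, so the daughter is ¹³¹₅₄Xe.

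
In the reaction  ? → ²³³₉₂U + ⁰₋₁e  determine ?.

Conserve mass number: A = 233 + 0, so A = 233.
Conserve atomic number: Z = 92 − 1, so Z = 91.
Z = 91 is protactinium, so the species is ²³³₉₁Pa.

Pa-233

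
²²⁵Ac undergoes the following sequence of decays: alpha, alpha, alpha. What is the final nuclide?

Bi-213

Start: (A, Z) = (225, 89).
After α: (221, 87).
After α: (217, 85).
After α: (213, 83).
Z = 83 is bismuth.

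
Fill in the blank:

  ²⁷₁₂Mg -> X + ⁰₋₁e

Conserve mass number: 27 = A + 0, so A = 27.
Conserve atomic number: 12 = Z − 1, so Z = 13.
Z = 13 is aluminium, so the species is ²⁷₁₃Al.

Al-27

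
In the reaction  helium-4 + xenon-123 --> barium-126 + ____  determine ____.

Conserve mass number: 4 + 123 = 126 + A, so A = 1.
Conserve atomic number: 2 + 54 = 56 + Z, so Z = 0.
A = 1 and Z = 0 is neutron — a neutron.

neutron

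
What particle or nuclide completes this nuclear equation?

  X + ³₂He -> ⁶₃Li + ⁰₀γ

Conserve mass number: A + 3 = 6 + 0, so A = 3.
Conserve atomic number: Z + 2 = 3 + 0, so Z = 1.
A = 3 and Z = 1 is ³₁H — a triton.

triton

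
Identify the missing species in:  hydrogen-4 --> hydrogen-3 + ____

neutron

Conserve mass number: 4 = 3 + A, so A = 1.
Conserve atomic number: 1 = 1 + Z, so Z = 0.
A = 1 and Z = 0 is neutron — a neutron.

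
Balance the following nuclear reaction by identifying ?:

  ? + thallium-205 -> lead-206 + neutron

Conserve mass number: A + 205 = 206 + 1, so A = 2.
Conserve atomic number: Z + 81 = 82 + 0, so Z = 1.
A = 2 and Z = 1 is hydrogen-2 — a deuteron.

deuteron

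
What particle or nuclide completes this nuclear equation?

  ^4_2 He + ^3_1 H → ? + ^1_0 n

Li-6

Conserve mass number: 4 + 3 = A + 1, so A = 6.
Conserve atomic number: 2 + 1 = Z + 0, so Z = 3.
Z = 3 is lithium, so the species is ^6_3 Li.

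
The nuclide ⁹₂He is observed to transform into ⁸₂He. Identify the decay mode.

ΔA = 8 − 9 = -1; ΔZ = 2 − 2 = +0.
A drops by 1 with Z unchanged — a neutron was emitted.

neutron emission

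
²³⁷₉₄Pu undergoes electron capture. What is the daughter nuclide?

Electron capture: mass number changes by +0, atomic number by -1.
A: 237 = 237; Z: 94 − 1 = 93.
Z = 93 is neptunium, so the daughter is ²³⁷₉₃Np.

Np-237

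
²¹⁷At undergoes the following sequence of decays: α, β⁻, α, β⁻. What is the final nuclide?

Start: (A, Z) = (217, 85).
After α: (213, 83).
After β⁻: (213, 84).
After α: (209, 82).
After β⁻: (209, 83).
Z = 83 is bismuth.

Bi-209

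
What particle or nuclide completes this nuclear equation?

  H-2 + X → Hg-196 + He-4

Tl-198

Conserve mass number: 2 + A = 196 + 4, so A = 198.
Conserve atomic number: 1 + Z = 80 + 2, so Z = 81.
Z = 81 is thallium, so the species is Tl-198.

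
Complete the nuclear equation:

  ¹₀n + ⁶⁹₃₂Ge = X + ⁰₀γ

Ge-70

Conserve mass number: 1 + 69 = A + 0, so A = 70.
Conserve atomic number: 0 + 32 = Z + 0, so Z = 32.
Z = 32 is germanium, so the species is ⁷⁰₃₂Ge.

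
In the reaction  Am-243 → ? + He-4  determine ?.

Np-239

Conserve mass number: 243 = A + 4, so A = 239.
Conserve atomic number: 95 = Z + 2, so Z = 93.
Z = 93 is neptunium, so the species is Np-239.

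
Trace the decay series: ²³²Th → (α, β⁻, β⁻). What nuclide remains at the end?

Start: (A, Z) = (232, 90).
After α: (228, 88).
After β⁻: (228, 89).
After β⁻: (228, 90).
Z = 90 is thorium.

Th-228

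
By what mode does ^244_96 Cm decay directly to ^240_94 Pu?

alpha decay

ΔA = 240 − 244 = -4; ΔZ = 94 − 96 = -2.
A drops by 4 and Z drops by 2 — the signature of alpha emission.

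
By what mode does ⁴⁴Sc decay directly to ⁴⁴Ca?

ΔA = 44 − 44 = 0; ΔZ = 20 − 21 = -1.
A is unchanged and Z drops by 1 — a proton has become a neutron (β⁺ emission or electron capture).

beta-plus decay or electron capture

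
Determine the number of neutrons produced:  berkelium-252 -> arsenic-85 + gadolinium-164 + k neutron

Conserve mass number: 252 = 85 + 164 + k, so k = 252 − 249 = 3.
Check atomic number: 97 = 33 + 64 + 0 = 97. ✓

3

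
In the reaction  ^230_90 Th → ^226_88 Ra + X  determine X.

alpha particle

Conserve mass number: 230 = 226 + A, so A = 4.
Conserve atomic number: 90 = 88 + Z, so Z = 2.
A = 4 and Z = 2 is ^4_2 He — an alpha particle.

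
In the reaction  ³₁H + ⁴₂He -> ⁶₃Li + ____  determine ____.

Conserve mass number: 3 + 4 = 6 + A, so A = 1.
Conserve atomic number: 1 + 2 = 3 + Z, so Z = 0.
A = 1 and Z = 0 is ¹₀n — a neutron.

neutron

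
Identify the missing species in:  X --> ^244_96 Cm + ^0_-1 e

Am-244

Conserve mass number: A = 244 + 0, so A = 244.
Conserve atomic number: Z = 96 − 1, so Z = 95.
Z = 95 is americium, so the species is ^244_95 Am.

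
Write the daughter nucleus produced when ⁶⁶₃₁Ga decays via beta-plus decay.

Beta-plus decay: mass number changes by +0, atomic number by -1.
A: 66 = 66; Z: 31 − 1 = 30.
Z = 30 is zinc, so the daughter is ⁶⁶₃₀Zn.

Zn-66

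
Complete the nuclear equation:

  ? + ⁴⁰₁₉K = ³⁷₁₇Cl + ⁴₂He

neutron

Conserve mass number: A + 40 = 37 + 4, so A = 1.
Conserve atomic number: Z + 19 = 17 + 2, so Z = 0.
A = 1 and Z = 0 is ¹₀n — a neutron.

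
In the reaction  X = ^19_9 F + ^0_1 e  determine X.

Conserve mass number: A = 19 + 0, so A = 19.
Conserve atomic number: Z = 9 + 1, so Z = 10.
Z = 10 is neon, so the species is ^19_10 Ne.

Ne-19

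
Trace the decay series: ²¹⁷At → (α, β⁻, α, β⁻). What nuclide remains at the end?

Start: (A, Z) = (217, 85).
After α: (213, 83).
After β⁻: (213, 84).
After α: (209, 82).
After β⁻: (209, 83).
Z = 83 is bismuth.

Bi-209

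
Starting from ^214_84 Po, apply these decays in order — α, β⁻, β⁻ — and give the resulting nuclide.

Po-210

Start: (A, Z) = (214, 84).
After α: (210, 82).
After β⁻: (210, 83).
After β⁻: (210, 84).
Z = 84 is polonium.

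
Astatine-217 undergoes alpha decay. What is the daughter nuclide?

Alpha decay: mass number changes by -4, atomic number by -2.
A: 217 − 4 = 213; Z: 85 − 2 = 83.
Z = 83 is bismuth, so the daughter is bismuth-213.

Bi-213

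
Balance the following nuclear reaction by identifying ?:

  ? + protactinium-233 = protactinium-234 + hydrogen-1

deuteron

Conserve mass number: A + 233 = 234 + 1, so A = 2.
Conserve atomic number: Z + 91 = 91 + 1, so Z = 1.
A = 2 and Z = 1 is hydrogen-2 — a deuteron.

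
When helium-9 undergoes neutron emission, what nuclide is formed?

Neutron emission: mass number changes by -1, atomic number by +0.
A: 9 − 1 = 8; Z: 2 = 2.
Z = 2 is helium, so the daughter is helium-8.

He-8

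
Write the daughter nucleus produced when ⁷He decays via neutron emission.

Neutron emission: mass number changes by -1, atomic number by +0.
A: 7 − 1 = 6; Z: 2 = 2.
Z = 2 is helium, so the daughter is ⁶He.

He-6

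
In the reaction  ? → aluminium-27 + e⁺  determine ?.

Si-27

Conserve mass number: A = 27 + 0, so A = 27.
Conserve atomic number: Z = 13 + 1, so Z = 14.
Z = 14 is silicon, so the species is silicon-27.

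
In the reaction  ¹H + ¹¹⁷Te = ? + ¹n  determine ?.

I-117

Conserve mass number: 1 + 117 = A + 1, so A = 117.
Conserve atomic number: 1 + 52 = Z + 0, so Z = 53.
Z = 53 is iodine, so the species is ¹¹⁷I.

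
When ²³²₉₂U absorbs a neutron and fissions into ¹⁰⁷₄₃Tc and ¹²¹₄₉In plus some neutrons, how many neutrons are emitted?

5

Conserve mass number: 233 = 107 + 121 + k, so k = 233 − 228 = 5.
Check atomic number: 92 = 43 + 49 + 0 = 92. ✓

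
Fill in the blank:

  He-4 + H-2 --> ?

Conserve mass number: 4 + 2 = A, so A = 6.
Conserve atomic number: 2 + 1 = Z, so Z = 3.
Z = 3 is lithium, so the species is Li-6.

Li-6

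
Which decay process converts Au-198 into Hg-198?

beta-minus decay

ΔA = 198 − 198 = 0; ΔZ = 80 − 79 = +1.
A is unchanged and Z rises by 1 — a neutron has become a proton (β⁻ decay).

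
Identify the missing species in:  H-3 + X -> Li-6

He-3

Conserve mass number: 3 + A = 6, so A = 3.
Conserve atomic number: 1 + Z = 3, so Z = 2.
Z = 2 is helium, so the species is He-3.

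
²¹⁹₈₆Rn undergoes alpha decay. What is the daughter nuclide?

Alpha decay: mass number changes by -4, atomic number by -2.
A: 219 − 4 = 215; Z: 86 − 2 = 84.
Z = 84 is polonium, so the daughter is ²¹⁵₈₄Po.

Po-215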